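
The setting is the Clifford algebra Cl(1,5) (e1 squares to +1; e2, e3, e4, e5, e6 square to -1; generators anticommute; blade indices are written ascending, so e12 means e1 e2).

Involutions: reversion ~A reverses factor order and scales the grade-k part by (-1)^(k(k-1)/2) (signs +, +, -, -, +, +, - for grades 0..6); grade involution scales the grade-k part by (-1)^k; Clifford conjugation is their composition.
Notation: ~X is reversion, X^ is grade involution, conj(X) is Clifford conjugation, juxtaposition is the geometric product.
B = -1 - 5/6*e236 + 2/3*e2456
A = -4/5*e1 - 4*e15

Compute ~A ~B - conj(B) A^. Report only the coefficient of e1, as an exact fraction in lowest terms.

first term: 4/5*e1 - 4*e15 - 2/3*e1236 - 8/3*e1246 + 10/3*e12356 - 8/15*e12456
second term: -4/5*e1 + 4*e15 + 2/3*e1236 - 8/3*e1246 + 10/3*e12356 + 8/15*e12456
Answer: 8/5


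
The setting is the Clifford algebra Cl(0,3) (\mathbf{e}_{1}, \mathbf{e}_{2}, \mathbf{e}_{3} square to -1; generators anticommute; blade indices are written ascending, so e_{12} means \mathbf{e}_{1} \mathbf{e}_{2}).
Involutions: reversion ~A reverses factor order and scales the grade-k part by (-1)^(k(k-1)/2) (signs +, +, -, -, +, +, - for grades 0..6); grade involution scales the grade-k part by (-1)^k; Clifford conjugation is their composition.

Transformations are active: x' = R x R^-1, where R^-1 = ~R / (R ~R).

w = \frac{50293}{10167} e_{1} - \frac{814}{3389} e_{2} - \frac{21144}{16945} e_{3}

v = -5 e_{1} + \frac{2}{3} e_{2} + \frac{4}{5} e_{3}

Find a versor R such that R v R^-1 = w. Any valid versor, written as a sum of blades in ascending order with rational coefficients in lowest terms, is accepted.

Reasoning: v^2 = w^2 = -\frac{5869}{225} since conjugation preserves the quadratic form; R = v + w = -\frac{542}{10167} e_{1} + \frac{4336}{10167} e_{2} - \frac{7588}{16945} e_{3} is then valid when invertible, keeping its own part and reversing (v - w)/2.
Answer: -\frac{542}{10167} e_{1} + \frac{4336}{10167} e_{2} - \frac{7588}{16945} e_{3}


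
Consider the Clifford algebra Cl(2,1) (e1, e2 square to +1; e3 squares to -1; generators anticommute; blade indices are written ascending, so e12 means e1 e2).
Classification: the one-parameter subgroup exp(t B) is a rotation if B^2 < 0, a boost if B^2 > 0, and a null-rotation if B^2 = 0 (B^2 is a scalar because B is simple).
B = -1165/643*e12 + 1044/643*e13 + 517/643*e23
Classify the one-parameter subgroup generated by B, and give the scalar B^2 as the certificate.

B^2 term by term: the squares give (-1165/643)^2*(e12)^2 + (1044/643)^2*(e13)^2 + (517/643)^2*(e23)^2 = 1357225/413449*(-1) + 1089936/413449*(+1) + 267289/413449*(+1) = 0 (each basis 2-blade squares to minus the product of its generators' squares); cross terms between blades sharing an index anticommute and cancel. So B^2 = 0.
Answer: null-rotation, certificate B^2 = 0. No conjugation can change B^2 = 0; the sign gives the class.


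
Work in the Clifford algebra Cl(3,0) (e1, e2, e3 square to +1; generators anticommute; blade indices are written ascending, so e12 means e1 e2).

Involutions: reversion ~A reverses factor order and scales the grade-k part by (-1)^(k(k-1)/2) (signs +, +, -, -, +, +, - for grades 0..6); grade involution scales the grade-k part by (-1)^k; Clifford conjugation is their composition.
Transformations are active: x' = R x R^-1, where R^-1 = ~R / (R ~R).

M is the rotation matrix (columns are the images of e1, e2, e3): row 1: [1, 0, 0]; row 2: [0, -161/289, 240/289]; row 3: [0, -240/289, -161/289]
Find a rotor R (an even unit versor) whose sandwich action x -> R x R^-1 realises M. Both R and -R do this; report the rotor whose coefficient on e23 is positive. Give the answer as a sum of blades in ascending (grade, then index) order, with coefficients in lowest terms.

Method: write R = a + b12*e12 + b13*e13 + b23*e23 with a^2 + b12^2 + b13^2 + b23^2 = 1 (so R^-1 = ~R). Expanding the columns R e_j ~R gives tr M = 4a^2 - 1 and, from the antisymmetric part, M21 - M12 = -4a*b12, M13 - M31 = 4a*b13, M32 - M23 = -4a*b23.
Here tr M = -33/289, so a^2 = (1 + tr M)/4 = 64/289 and a = ±8/17. Taking a = 8/17: M21 - M12 = 0, M13 - M31 = 0, M32 - M23 = -480/289, giving b12 = 0, b13 = 0, b23 = 15/17, i.e. R = 8/17 + 15/17*e23.
Its e23 coefficient is already positive.
Answer: 8/17 + 15/17*e23. Note: both R and -R realise this M (trace -33/289); the covering map identifies them, and the e23-coefficient sign is the tie-breaker.


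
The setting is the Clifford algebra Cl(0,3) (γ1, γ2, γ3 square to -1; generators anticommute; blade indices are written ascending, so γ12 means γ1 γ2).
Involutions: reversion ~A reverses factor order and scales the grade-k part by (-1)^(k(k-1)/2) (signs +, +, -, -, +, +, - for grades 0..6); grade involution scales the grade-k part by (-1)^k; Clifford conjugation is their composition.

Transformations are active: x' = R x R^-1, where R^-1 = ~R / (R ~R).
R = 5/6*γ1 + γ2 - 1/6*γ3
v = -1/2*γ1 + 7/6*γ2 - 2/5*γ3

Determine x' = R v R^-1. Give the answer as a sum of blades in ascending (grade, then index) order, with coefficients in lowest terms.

~R = 5/6*γ1 + γ2 - 1/6*γ3, and R ~R = -31/18, so R^-1 = ~R / (-31/18).
R v = -49/60 + 53/36*γ12 - 5/12*γ13 - 37/180*γ23
Answer: 40/31*γ1 - 203/930*γ2 + 15/62*γ3


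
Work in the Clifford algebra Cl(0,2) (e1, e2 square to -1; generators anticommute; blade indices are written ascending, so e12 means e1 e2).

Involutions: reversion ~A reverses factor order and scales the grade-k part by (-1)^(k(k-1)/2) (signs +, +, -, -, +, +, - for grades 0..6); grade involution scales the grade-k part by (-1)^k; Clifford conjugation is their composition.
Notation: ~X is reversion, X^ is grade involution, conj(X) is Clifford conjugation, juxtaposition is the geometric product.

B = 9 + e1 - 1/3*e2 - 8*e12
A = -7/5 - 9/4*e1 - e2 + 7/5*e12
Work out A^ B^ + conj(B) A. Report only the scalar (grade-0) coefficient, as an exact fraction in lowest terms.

first term: 31/60 + 791/60*e1 + 377/15*e2 + 511/20*e12
second term: -1543/60 - 623/60*e1 - 391/15*e2 + 63/20*e12
Answer: -126/5


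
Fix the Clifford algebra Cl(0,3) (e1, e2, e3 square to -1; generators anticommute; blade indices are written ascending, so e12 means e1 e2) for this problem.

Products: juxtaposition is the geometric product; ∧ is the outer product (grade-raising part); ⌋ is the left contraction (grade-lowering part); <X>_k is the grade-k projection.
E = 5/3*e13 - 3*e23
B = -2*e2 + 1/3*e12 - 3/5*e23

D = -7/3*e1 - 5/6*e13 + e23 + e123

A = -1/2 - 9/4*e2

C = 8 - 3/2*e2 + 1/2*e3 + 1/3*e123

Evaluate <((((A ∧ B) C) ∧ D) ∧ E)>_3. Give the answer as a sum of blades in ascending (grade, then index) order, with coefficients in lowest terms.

step 1: e2 - 1/6*e12 + 3/10*e23
step 2: 3/2 - 7/20*e1 + 157/20*e2 - 71/180*e3 - 4/3*e12 + 1/3*e13 + 29/10*e23 - 1/12*e123
step 3: -7/2*e1 + 1099/60*e12 - 293/135*e13 + 3/2*e23 + 37/40*e123
step 4: 21/2*e123
step 5: 21/2*e123
Answer: 21/2*e123


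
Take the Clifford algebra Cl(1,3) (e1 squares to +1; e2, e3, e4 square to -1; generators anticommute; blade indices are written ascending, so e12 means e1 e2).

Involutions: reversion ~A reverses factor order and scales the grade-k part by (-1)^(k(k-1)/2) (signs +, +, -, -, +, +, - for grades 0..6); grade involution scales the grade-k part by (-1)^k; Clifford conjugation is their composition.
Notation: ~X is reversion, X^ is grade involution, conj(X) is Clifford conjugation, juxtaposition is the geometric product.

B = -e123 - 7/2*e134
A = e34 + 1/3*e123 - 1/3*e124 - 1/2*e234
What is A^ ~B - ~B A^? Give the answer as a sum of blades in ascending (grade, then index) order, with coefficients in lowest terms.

first term: 1/3 - 7/2*e1 + 7/4*e12 + 1/2*e14 + 7/6*e23 + 7/6*e24 - 1/3*e34 + e124
second term: 1/3 - 7/2*e1 - 7/4*e12 - 1/2*e14 - 7/6*e23 - 7/6*e24 + 1/3*e34 - e124
Answer: 7/2*e12 + e14 + 7/3*e23 + 7/3*e24 - 2/3*e34 + 2*e124


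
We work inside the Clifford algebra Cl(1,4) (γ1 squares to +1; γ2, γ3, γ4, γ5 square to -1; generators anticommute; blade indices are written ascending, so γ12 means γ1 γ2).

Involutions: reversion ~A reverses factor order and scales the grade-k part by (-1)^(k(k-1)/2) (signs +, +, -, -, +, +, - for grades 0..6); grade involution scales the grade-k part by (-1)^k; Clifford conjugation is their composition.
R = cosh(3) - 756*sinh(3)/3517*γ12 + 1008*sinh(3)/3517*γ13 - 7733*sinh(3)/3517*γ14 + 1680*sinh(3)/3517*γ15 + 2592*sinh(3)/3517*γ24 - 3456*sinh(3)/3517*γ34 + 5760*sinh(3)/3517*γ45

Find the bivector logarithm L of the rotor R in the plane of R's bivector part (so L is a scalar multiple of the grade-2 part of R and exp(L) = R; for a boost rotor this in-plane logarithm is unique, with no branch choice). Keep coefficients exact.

The scalar part of R is cosh(3), giving the rapidity magnitude (cosh is even); the bivector part supplies orientation, its quotient by sinh of the rapidity is the plane, and L = rapidity * plane — unique in that plane, since flipping both signs leaves L unchanged.
Concretely: cosh(rapidity) = cosh(3) gives rapidity = ±3, and since rapidity/sinh(rapidity) is even the sign is immaterial: L = (rapidity/sinh(rapidity)) * <R>_2 = (3/sinh(3)) * <R>_2.
Answer: -2268/3517*γ12 + 3024/3517*γ13 - 23199/3517*γ14 + 5040/3517*γ15 + 7776/3517*γ24 - 10368/3517*γ34 + 17280/3517*γ45


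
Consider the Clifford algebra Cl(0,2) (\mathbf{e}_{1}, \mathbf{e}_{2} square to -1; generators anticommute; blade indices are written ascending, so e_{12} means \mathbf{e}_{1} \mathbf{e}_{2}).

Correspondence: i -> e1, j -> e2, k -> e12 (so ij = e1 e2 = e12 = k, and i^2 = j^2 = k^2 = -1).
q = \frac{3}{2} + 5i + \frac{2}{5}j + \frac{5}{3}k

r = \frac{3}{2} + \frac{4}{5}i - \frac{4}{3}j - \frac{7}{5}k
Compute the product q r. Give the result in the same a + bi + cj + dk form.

In blades: q = \frac{3}{2} + 5 e_{1} + \frac{2}{5} e_{2} + \frac{5}{3} e_{12}, r = \frac{3}{2} + \frac{4}{5} e_{1} - \frac{4}{3} e_{2} - \frac{7}{5} e_{12}.
Distribute q over r term by term (generator squares from the signature, products reordered to ascending indices): (\frac{3}{2})*r = \frac{9}{4} + \frac{6}{5} e_{1} - 2 e_{2} - \frac{21}{10} e_{12}; (5 e_{1})*r = -4 + \frac{15}{2} e_{1} + 7 e_{2} - \frac{20}{3} e_{12}; (\frac{2}{5} e_{2})*r = \frac{8}{15} - \frac{14}{25} e_{1} + \frac{3}{5} e_{2} - \frac{8}{25} e_{12}; (\frac{5}{3} e_{12})*r = \frac{7}{3} + \frac{20}{9} e_{1} + \frac{4}{3} e_{2} + \frac{5}{2} e_{12}.
Sum: \frac{67}{60} + \frac{4663}{450} e_{1} + \frac{104}{15} e_{2} - \frac{494}{75} e_{12}; translating back through the correspondence:
Answer: \frac{67}{60} + \frac{4663}{450}i + \frac{104}{15}j - \frac{494}{75}k


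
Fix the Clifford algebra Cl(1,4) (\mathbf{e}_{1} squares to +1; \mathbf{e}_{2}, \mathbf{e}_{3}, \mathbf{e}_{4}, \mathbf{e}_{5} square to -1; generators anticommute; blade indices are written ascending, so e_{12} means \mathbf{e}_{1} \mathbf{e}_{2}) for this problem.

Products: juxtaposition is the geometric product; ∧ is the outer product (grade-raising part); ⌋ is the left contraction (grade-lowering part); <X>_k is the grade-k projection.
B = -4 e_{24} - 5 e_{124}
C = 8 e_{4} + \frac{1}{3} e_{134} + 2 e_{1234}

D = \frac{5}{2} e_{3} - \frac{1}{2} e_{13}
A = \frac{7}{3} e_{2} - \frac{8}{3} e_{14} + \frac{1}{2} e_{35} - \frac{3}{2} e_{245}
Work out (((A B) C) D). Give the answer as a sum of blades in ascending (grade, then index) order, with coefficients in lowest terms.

step 1: -\frac{40}{3} e_{2} + \frac{28}{3} e_{4} - 6 e_{5} + \frac{32}{3} e_{12} - \frac{35}{3} e_{14} + \frac{15}{2} e_{15} + 2 e_{2345} + \frac{5}{2} e_{12345}
step 2: -\frac{224}{3} + \frac{280}{3} e_{1} + \frac{35}{9} e_{3} - 5 e_{5} - \frac{28}{9} e_{13} - 4 e_{15} - \frac{70}{3} e_{23} - \frac{320}{3} e_{24} - \frac{5}{6} e_{25} + \frac{64}{3} e_{34} + 48 e_{45} + \frac{56}{3} e_{123} + \frac{256}{3} e_{124} - \frac{2}{3} e_{125} - \frac{80}{3} e_{134} - 60 e_{145} - \frac{32}{9} e_{234} + 16 e_{235} - \frac{5}{2} e_{345} + \frac{40}{9} e_{1234} + 20 e_{1235} + 2 e_{1345} + 15 e_{2345} - 12 e_{12345}
step 3: -\frac{49}{6} + \frac{35}{6} e_{1} + \frac{203}{3} e_{2} - \frac{700}{3} e_{3} + \frac{200}{3} e_{4} - \frac{175}{3} e_{12} + \frac{812}{3} e_{13} - \frac{232}{3} e_{14} - \frac{20}{3} e_{24} + 50 e_{25} + \frac{29}{2} e_{35} + \frac{21}{4} e_{45} + \frac{28}{3} e_{124} + 58 e_{125} + \frac{25}{2} e_{135} - \frac{15}{4} e_{145} + \frac{928}{3} e_{234} + \frac{7}{4} e_{235} - \frac{87}{2} e_{245} + 150 e_{345} - \frac{800}{3} e_{1234} + \frac{5}{4} e_{1235} + \frac{75}{2} e_{1245} - 174 e_{1345}
Answer: -\frac{49}{6} + \frac{35}{6} e_{1} + \frac{203}{3} e_{2} - \frac{700}{3} e_{3} + \frac{200}{3} e_{4} - \frac{175}{3} e_{12} + \frac{812}{3} e_{13} - \frac{232}{3} e_{14} - \frac{20}{3} e_{24} + 50 e_{25} + \frac{29}{2} e_{35} + \frac{21}{4} e_{45} + \frac{28}{3} e_{124} + 58 e_{125} + \frac{25}{2} e_{135} - \frac{15}{4} e_{145} + \frac{928}{3} e_{234} + \frac{7}{4} e_{235} - \frac{87}{2} e_{245} + 150 e_{345} - \frac{800}{3} e_{1234} + \frac{5}{4} e_{1235} + \frac{75}{2} e_{1245} - 174 e_{1345}


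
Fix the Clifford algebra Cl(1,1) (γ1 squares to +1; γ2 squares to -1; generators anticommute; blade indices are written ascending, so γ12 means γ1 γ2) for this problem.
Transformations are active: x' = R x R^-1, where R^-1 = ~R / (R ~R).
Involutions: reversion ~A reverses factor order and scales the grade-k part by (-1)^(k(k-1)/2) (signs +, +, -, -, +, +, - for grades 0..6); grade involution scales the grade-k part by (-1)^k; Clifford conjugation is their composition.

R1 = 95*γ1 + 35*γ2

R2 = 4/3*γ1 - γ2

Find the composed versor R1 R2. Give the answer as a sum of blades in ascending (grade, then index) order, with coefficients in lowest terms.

Distribute over the terms of R1 (each basis-blade product reordered to ascending indices, repeated generators contracted through their squares):
(95*γ1) R2 = 380/3 - 95*γ12
(35*γ2) R2 = 35 - 140/3*γ12
Summing the partial products and collecting blades:
Answer: 485/3 - 425/3*γ12


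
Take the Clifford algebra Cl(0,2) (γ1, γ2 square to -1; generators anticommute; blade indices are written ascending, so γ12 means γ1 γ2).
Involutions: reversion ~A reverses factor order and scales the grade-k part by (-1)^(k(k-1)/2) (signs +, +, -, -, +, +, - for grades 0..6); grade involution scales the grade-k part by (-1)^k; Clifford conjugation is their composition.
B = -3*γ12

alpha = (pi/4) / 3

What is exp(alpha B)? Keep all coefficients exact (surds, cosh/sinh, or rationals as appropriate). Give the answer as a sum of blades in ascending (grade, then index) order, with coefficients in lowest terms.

B^2 = (-3)^2*(γ12)^2 = 9*(-1) = -9 (a basis 2-blade squares to minus the product of its generators' squares).
B^2 = -9 — the negative square puts this in the circular regime; l = 3, alpha*l = pi/4, so exp(alpha B) = cos(pi/4) + (sin(pi/4)/3)*B = sqrt(2)/2 + (sqrt(2)/6)*B.
Answer: sqrt(2)/2 - sqrt(2)/2*γ12


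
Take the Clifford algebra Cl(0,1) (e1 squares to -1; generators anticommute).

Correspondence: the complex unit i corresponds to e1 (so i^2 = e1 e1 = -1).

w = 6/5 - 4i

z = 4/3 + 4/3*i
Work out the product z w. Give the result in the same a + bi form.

In blades: z = 4/3 + 4/3*e1, w = 6/5 - 4*e1.
Distribute z over w term by term (generator squares from the signature, products reordered to ascending indices): (4/3)*w = 8/5 - 16/3*e1; (4/3*e1)*w = 16/3 + 8/5*e1.
Sum: 104/15 - 56/15*e1; translating back through the correspondence:
Answer: 104/15 - 56/15*i


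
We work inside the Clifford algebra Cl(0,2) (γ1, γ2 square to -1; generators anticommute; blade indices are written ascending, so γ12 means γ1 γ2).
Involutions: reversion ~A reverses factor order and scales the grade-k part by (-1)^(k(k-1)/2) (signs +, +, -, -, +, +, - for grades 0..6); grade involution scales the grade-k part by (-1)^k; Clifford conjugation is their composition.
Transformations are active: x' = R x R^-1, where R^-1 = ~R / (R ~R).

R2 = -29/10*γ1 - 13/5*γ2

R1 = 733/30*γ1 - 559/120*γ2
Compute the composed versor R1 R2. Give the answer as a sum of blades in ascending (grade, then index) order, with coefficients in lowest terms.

Distribute over the terms of R1 (each basis-blade product reordered to ascending indices, repeated generators contracted through their squares):
(733/30*γ1) R2 = 21257/300 - 9529/150*γ12
(-559/120*γ2) R2 = -7267/600 - 16211/1200*γ12
Summing the partial products and collecting blades:
Answer: 11749/200 - 92443/1200*γ12


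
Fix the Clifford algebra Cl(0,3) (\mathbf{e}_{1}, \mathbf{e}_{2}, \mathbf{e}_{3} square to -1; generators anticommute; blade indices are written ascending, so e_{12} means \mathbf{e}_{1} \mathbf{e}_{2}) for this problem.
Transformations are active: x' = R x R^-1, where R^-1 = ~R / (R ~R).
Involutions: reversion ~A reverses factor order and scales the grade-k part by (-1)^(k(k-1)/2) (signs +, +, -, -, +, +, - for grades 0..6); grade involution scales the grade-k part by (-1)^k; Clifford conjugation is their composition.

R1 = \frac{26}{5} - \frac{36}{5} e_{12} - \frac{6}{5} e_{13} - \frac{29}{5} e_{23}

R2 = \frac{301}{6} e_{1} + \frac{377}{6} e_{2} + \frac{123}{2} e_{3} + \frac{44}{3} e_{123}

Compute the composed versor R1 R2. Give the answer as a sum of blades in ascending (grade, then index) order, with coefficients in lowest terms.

Distribute over the terms of R1 (each basis-blade product reordered to ascending indices, repeated generators contracted through their squares):
(\frac{26}{5}) R2 = \frac{3913}{15} e_{1} + \frac{4901}{15} e_{2} + \frac{1599}{5} e_{3} + \frac{1144}{15} e_{123}
(-\frac{36}{5} e_{12}) R2 = \frac{2262}{5} e_{1} - \frac{1806}{5} e_{2} + \frac{528}{5} e_{3} - \frac{2214}{5} e_{123}
(-\frac{6}{5} e_{13}) R2 = \frac{369}{5} e_{1} - \frac{88}{5} e_{2} - \frac{301}{5} e_{3} + \frac{377}{5} e_{123}
(-\frac{29}{5} e_{23}) R2 = \frac{1276}{15} e_{1} + \frac{3567}{10} e_{2} - \frac{10933}{30} e_{3} - \frac{8729}{30} e_{123}
Summing the partial products and collecting blades:
Answer: \frac{13082}{15} e_{1} + \frac{9139}{30} e_{2} + \frac{23}{30} e_{3} - \frac{5821}{10} e_{123}


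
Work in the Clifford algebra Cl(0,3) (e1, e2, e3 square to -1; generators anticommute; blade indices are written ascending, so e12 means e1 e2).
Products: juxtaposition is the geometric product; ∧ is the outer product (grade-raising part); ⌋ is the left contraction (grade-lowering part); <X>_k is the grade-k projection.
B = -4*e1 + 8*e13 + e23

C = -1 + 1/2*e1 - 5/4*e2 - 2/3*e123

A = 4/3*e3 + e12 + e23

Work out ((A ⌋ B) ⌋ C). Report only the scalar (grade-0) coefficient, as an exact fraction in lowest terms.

step 1: -1 + 32/3*e1 + 4/3*e2
step 2: -8/3 - 1/2*e1 + 5/4*e2 - 8/9*e13 + 64/9*e23 + 2/3*e123
Answer: -8/3


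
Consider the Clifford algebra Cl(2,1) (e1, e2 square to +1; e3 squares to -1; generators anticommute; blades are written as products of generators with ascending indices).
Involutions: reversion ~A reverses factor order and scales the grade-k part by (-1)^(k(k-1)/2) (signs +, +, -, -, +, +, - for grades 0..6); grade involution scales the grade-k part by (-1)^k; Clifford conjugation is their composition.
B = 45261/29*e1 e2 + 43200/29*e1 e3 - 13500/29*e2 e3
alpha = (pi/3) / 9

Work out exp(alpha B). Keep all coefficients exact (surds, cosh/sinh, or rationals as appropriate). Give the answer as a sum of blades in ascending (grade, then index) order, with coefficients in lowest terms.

B^2 term by term: the squares give (45261/29)^2*(e1 e2)^2 + (43200/29)^2*(e1 e3)^2 + (-13500/29)^2*(e2 e3)^2 = 2048558121/841*(-1) + 1866240000/841*(+1) + 182250000/841*(+1) = -81 (each basis 2-blade squares to minus the product of its generators' squares); cross terms between blades sharing an index anticommute and cancel. So B^2 = -81.
B^2 = -81 — the negative square puts this in the circular regime; l = 9, alpha*l = pi/3, so exp(alpha B) = cos(pi/3) + (sin(pi/3)/9)*B = 1/2 + (sqrt(3)/18)*B.
Answer: 1/2 + 5029*sqrt(3)/58*e1 e2 + 2400*sqrt(3)/29*e1 e3 - 750*sqrt(3)/29*e2 e3


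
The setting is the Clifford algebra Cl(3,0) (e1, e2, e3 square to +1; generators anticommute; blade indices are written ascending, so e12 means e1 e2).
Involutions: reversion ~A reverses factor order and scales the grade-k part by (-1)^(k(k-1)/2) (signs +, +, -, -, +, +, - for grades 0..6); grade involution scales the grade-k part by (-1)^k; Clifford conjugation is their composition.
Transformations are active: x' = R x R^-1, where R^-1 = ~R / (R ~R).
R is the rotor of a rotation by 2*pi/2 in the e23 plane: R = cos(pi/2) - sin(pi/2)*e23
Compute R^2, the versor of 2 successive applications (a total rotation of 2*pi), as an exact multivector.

Half-angle bookkeeping: 2 applications in e23 add up to rotor phase 2*pi/2 = pi, so R^2 = cos(pi) - sin(pi)*e23.
cos(pi) = -1 and sin(pi) = 0, so R^2 = -1. The total rotation 2*pi is 1 full turn, so every vector returns to itself, yet the rotor is -1, on the OTHER sheet of the double cover (an odd number of 2*pi turns).
Answer: -1


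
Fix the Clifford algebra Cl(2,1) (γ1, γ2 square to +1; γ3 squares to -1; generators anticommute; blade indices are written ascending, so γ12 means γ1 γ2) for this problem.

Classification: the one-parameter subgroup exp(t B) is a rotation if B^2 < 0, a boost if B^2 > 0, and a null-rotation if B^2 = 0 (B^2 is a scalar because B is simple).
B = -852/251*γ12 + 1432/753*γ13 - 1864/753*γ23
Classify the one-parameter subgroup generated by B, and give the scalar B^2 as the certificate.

B^2 term by term: the squares give (-852/251)^2*(γ12)^2 + (1432/753)^2*(γ13)^2 + (-1864/753)^2*(γ23)^2 = 725904/63001*(-1) + 2050624/567009*(+1) + 3474496/567009*(+1) = -16/9 (each basis 2-blade squares to minus the product of its generators' squares); cross terms between blades sharing an index anticommute and cancel. So B^2 = -16/9.
Answer: rotation, certificate B^2 = -16/9. B^2 = -16/9 is basis-independent, so its sign is the whole story.


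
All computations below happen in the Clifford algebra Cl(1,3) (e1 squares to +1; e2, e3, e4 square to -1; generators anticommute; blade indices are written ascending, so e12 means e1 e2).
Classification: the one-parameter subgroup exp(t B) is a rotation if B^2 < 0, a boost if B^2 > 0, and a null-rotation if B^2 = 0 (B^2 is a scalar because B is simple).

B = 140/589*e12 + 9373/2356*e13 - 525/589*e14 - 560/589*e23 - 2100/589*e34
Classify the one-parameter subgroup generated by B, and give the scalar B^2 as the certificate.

B^2 term by term: the squares give (140/589)^2*(e12)^2 + (9373/2356)^2*(e13)^2 + (-525/589)^2*(e14)^2 + (-560/589)^2*(e23)^2 + (-2100/589)^2*(e34)^2 = 19600/346921*(+1) + 87853129/5550736*(+1) + 275625/346921*(+1) + 313600/346921*(-1) + 4410000/346921*(-1) = 49/16 (each basis 2-blade squares to minus the product of its generators' squares); cross terms between blades sharing an index anticommute and cancel; the commuting (index-disjoint) pairs give grade-4 terms 2*c*c'*(blade product), which cancel blade by blade — e1234: -588000/346921 + 588000/346921 = 0 — confirming B is simple. So B^2 = 49/16.
Answer: boost, certificate B^2 = 49/16. Why this suffices: the scalar 49/16 survives any versor conjugation, so its sign alone determines the class however B is presented.


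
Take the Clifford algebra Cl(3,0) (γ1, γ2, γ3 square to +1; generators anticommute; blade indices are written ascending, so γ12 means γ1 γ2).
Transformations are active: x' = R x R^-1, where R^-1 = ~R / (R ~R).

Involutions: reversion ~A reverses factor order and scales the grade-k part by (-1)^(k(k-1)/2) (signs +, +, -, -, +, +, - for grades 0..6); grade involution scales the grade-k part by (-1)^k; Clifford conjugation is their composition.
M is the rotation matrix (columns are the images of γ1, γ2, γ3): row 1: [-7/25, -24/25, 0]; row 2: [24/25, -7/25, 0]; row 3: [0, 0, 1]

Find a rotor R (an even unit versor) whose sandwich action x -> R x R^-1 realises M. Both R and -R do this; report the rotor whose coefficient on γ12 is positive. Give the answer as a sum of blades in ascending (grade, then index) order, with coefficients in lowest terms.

Method: write R = a + b12*γ12 + b13*γ13 + b23*γ23 with a^2 + b12^2 + b13^2 + b23^2 = 1 (so R^-1 = ~R). Expanding the columns R e_j ~R gives tr M = 4a^2 - 1 and, from the antisymmetric part, M21 - M12 = -4a*b12, M13 - M31 = 4a*b13, M32 - M23 = -4a*b23.
Here tr M = 11/25, so a^2 = (1 + tr M)/4 = 9/25 and a = ±3/5. Taking a = 3/5: M21 - M12 = 48/25, M13 - M31 = 0, M32 - M23 = 0, giving b12 = -4/5, b13 = 0, b23 = 0, i.e. R = 3/5 - 4/5*γ12.
Its γ12 coefficient is negative, so report the other preimage -R.
Answer: -3/5 + 4/5*γ12. Why the constraint matters: R and -R act identically through the sandwich — M has trace 11/25 either way — so only the sign condition on γ12 picks one of the two preimages.


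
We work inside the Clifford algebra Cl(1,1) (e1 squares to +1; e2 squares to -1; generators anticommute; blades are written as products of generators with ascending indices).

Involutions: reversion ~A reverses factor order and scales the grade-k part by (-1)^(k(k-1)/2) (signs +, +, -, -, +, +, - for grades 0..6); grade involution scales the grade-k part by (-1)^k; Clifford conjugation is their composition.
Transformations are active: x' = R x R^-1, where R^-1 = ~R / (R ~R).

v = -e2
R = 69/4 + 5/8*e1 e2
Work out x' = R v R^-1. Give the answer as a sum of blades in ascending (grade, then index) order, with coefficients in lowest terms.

~R = 69/4 - 5/8*e1 e2, and R ~R = 19019/64, so R^-1 = ~R / (19019/64).
R v = 5/8*e1 - 69/4*e2
Answer: 1380/19019*e1 - 19069/19019*e2


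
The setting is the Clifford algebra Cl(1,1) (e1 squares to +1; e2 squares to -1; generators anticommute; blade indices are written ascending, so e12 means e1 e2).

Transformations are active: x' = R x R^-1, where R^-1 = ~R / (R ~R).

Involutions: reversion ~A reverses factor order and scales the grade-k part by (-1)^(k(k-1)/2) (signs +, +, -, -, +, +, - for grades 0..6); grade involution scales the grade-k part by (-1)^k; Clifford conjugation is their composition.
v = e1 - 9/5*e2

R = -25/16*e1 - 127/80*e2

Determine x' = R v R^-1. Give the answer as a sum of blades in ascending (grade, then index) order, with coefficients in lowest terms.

~R = -25/16*e1 - 127/80*e2, and R ~R = -63/800, so R^-1 = ~R / (-63/800).
R v = -221/50 + 22/5*e12
Answer: -11113/63*e1 - 55567/315*e2


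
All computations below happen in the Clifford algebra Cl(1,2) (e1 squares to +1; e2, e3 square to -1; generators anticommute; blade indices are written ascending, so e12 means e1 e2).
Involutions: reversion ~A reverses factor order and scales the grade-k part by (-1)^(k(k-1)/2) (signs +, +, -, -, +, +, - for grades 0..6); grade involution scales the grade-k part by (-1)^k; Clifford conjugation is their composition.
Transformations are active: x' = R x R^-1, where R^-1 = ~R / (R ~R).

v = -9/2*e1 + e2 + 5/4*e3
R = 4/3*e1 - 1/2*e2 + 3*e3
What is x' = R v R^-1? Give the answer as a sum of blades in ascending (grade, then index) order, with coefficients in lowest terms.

~R = 4/3*e1 - 1/2*e2 + 3*e3, and R ~R = -269/36, so R^-1 = ~R / (-269/36).
R v = -37/4 - 11/12*e12 + 91/6*e13 - 29/8*e23
Answer: 4197/538*e1 - 602/269*e2 + 6647/1076*e3


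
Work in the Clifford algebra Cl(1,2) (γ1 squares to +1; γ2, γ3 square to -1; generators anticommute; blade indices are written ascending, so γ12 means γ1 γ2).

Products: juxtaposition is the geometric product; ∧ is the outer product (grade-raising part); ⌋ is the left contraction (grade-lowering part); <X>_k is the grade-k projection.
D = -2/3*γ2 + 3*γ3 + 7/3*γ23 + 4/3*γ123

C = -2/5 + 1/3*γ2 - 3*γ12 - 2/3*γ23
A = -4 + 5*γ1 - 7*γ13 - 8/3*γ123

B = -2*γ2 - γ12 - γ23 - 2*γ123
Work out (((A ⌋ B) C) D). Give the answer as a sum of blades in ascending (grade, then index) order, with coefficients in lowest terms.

step 1: -16/3 - 11*γ2 + 4*γ12 - 6*γ23 + 8*γ123
step 2: -51/5 + 37*γ1 + 118/45*γ2 - 100/3*γ3 + 72/5*γ12 + 70/3*γ13 + 268/45*γ23 - 16/5*γ123
step 3: 12436/135 - 8218/135*γ1 - 5398/45*γ2 - 967/45*γ3 + 3772/45*γ12 + 11209/135*γ13 + 503/45*γ23 + 5917/45*γ123
Answer: 12436/135 - 8218/135*γ1 - 5398/45*γ2 - 967/45*γ3 + 3772/45*γ12 + 11209/135*γ13 + 503/45*γ23 + 5917/45*γ123


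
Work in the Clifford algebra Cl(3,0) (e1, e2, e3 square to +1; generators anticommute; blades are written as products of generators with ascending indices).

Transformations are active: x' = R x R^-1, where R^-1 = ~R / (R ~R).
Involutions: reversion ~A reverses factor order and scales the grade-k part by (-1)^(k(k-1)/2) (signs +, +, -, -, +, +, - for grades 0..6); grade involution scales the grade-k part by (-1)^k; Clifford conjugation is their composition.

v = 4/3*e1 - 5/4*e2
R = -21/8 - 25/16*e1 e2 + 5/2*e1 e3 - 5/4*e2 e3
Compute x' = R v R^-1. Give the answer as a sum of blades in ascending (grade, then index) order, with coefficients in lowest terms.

~R = -21/8 + 25/16*e1 e2 - 5/2*e1 e3 + 5/4*e2 e3, and R ~R = 4389/256, so R^-1 = ~R / (4389/256).
R v = -99/64*e1 + 515/96*e2 - 235/48*e3 + 35/24*e1 e2 e3
Answer: -2017/1881*e1 - 6155/7524*e2 + 2320/1881*e3


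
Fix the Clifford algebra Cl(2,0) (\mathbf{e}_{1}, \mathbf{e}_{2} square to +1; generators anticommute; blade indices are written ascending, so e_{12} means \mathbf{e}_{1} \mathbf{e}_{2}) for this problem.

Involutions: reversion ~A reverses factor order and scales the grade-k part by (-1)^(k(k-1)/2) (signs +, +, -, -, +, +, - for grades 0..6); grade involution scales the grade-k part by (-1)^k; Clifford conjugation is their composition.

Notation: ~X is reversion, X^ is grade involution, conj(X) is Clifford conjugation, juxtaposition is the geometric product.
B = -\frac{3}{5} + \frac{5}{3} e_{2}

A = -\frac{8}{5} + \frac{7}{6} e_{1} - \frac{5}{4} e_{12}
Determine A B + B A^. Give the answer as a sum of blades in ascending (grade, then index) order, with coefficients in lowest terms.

first term: \frac{24}{25} - \frac{167}{60} e_{1} - \frac{8}{3} e_{2} + \frac{97}{36} e_{12}
second term: \frac{24}{25} + \frac{167}{60} e_{1} - \frac{8}{3} e_{2} + \frac{97}{36} e_{12}
Answer: \frac{48}{25} - \frac{16}{3} e_{2} + \frac{97}{18} e_{12}


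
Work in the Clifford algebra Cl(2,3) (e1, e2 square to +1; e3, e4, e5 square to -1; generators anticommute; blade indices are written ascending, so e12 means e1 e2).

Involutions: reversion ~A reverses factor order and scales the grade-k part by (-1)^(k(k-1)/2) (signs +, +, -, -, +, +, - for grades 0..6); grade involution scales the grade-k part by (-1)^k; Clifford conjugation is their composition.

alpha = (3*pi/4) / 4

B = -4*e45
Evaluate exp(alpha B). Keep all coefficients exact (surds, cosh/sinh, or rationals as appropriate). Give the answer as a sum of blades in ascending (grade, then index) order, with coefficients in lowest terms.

B^2 = (-4)^2*(e45)^2 = 16*(-1) = -16 (a basis 2-blade squares to minus the product of its generators' squares).
B^2 = -16 — circular case — the even/odd split gives cos and sin: l = 4, alpha*l = 3*pi/4, so exp(alpha B) = cos(3*pi/4) + (sin(3*pi/4)/4)*B = -sqrt(2)/2 + (sqrt(2)/8)*B.
Answer: -sqrt(2)/2 - sqrt(2)/2*e45


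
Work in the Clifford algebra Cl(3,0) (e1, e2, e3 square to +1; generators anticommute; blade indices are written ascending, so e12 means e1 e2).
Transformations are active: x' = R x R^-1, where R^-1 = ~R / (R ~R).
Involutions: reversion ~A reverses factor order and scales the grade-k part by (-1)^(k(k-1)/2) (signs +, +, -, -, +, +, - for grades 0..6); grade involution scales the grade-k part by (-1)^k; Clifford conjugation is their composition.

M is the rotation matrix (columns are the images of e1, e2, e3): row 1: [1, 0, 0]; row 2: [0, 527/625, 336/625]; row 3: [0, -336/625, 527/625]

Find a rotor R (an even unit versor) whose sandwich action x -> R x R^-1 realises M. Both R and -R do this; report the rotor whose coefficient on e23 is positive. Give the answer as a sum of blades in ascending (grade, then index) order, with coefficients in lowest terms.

Method: write R = a + b12*e12 + b13*e13 + b23*e23 with a^2 + b12^2 + b13^2 + b23^2 = 1 (so R^-1 = ~R). Expanding the columns R e_j ~R gives tr M = 4a^2 - 1 and, from the antisymmetric part, M21 - M12 = -4a*b12, M13 - M31 = 4a*b13, M32 - M23 = -4a*b23.
Here tr M = 1679/625, so a^2 = (1 + tr M)/4 = 576/625 and a = ±24/25. Taking a = 24/25: M21 - M12 = 0, M13 - M31 = 0, M32 - M23 = -672/625, giving b12 = 0, b13 = 0, b23 = 7/25, i.e. R = 24/25 + 7/25*e23.
Its e23 coefficient is already positive.
Answer: 24/25 + 7/25*e23. Why the constraint matters: R and -R act identically through the sandwich — M has trace 1679/625 either way — so only the sign condition on e23 picks one of the two preimages.


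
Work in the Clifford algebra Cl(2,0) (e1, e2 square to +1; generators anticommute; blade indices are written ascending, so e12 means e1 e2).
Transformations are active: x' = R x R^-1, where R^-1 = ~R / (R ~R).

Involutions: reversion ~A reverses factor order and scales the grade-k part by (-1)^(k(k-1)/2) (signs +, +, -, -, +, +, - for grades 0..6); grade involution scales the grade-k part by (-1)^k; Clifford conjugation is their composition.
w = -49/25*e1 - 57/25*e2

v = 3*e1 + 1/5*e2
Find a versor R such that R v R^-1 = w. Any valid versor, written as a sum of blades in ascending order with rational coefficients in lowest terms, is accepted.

Take R = v + w = 26/25*e1 - 52/25*e2. Because q(v) = q(w) = 226/25, conjugation by R sends v exactly to w.
Answer: 26/25*e1 - 52/25*e2


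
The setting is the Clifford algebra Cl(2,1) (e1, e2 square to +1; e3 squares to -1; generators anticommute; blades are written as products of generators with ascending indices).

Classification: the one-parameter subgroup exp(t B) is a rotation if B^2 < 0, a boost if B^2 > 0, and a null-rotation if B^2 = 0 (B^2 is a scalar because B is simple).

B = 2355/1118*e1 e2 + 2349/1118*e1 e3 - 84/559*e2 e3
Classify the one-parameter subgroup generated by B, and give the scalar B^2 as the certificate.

B^2 term by term: the squares give (2355/1118)^2*(e1 e2)^2 + (2349/1118)^2*(e1 e3)^2 + (-84/559)^2*(e2 e3)^2 = 5546025/1249924*(-1) + 5517801/1249924*(+1) + 7056/312481*(+1) = 0 (each basis 2-blade squares to minus the product of its generators' squares); cross terms between blades sharing an index anticommute and cancel. So B^2 = 0.
Answer: null-rotation, certificate B^2 = 0. The scalar 0 is the complete invariant here: its sign names the subgroup type.


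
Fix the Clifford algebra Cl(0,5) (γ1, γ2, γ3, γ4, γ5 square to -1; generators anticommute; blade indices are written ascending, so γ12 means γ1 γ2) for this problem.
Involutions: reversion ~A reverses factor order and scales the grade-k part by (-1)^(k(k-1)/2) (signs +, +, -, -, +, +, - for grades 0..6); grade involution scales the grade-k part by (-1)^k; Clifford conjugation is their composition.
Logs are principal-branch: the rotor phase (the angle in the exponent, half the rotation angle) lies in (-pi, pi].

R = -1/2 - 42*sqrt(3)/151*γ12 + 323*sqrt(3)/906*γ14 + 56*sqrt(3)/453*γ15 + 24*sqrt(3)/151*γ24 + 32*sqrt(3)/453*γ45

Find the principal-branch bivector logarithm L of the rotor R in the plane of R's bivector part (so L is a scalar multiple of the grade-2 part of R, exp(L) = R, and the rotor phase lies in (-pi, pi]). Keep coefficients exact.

The scalar part of R is -1/2, and that scalar determines the rotor phase on the principal branch; recovering the unit plane as bivector-part over sine of the phase gives L = phase * plane.
Concretely: cos(phase) = -1/2 gives phase = ±2*pi/3, and since phase/sin(phase) is even the sign is immaterial: L = (phase/sin(phase)) * <R>_2 = (4*sqrt(3)*pi/9) * <R>_2.
Answer: -56*pi/151*γ12 + 646*pi/1359*γ14 + 224*pi/1359*γ15 + 32*pi/151*γ24 + 128*pi/1359*γ45


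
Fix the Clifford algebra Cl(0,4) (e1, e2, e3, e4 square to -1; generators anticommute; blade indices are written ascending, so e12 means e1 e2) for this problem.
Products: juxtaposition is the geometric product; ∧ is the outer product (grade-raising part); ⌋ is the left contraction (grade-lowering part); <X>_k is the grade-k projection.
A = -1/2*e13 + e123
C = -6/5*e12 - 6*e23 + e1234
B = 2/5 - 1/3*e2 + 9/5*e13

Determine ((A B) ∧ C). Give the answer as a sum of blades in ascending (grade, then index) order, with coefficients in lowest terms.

step 1: 9/10 + 9/5*e2 - 8/15*e13 + 7/30*e123
step 2: -27/25*e12 - 27/5*e23 + 9/10*e1234
Answer: -27/25*e12 - 27/5*e23 + 9/10*e1234


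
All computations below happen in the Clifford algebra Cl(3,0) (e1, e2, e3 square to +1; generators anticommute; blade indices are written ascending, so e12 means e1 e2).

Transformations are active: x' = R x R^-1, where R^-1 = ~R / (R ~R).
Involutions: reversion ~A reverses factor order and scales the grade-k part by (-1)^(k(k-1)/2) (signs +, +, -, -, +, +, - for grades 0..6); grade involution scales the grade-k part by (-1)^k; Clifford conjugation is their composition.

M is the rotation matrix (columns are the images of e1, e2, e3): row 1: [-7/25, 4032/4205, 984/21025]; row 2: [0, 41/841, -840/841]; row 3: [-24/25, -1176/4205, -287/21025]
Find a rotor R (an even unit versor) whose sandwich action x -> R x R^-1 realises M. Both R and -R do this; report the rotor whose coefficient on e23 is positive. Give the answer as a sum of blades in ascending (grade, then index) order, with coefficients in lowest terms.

Method: write R = a + b12*e12 + b13*e13 + b23*e23 with a^2 + b12^2 + b13^2 + b23^2 = 1 (so R^-1 = ~R). Expanding the columns R e_j ~R gives tr M = 4a^2 - 1 and, from the antisymmetric part, M21 - M12 = -4a*b12, M13 - M31 = 4a*b13, M32 - M23 = -4a*b23.
Here tr M = -5149/21025, so a^2 = (1 + tr M)/4 = 3969/21025 and a = ±63/145. Taking a = 63/145: M21 - M12 = -4032/4205, M13 - M31 = 21168/21025, M32 - M23 = 3024/4205, giving b12 = 16/29, b13 = 84/145, b23 = -12/29, i.e. R = 63/145 + 16/29*e12 + 84/145*e13 - 12/29*e23.
Its e23 coefficient is negative, so report the other preimage -R.
Answer: -63/145 - 16/29*e12 - 84/145*e13 + 12/29*e23. Sheet selection: the two-to-one cover makes ±R indistinguishable at the matrix level (trace -5149/21025), so uniqueness comes from the required sign on e23.


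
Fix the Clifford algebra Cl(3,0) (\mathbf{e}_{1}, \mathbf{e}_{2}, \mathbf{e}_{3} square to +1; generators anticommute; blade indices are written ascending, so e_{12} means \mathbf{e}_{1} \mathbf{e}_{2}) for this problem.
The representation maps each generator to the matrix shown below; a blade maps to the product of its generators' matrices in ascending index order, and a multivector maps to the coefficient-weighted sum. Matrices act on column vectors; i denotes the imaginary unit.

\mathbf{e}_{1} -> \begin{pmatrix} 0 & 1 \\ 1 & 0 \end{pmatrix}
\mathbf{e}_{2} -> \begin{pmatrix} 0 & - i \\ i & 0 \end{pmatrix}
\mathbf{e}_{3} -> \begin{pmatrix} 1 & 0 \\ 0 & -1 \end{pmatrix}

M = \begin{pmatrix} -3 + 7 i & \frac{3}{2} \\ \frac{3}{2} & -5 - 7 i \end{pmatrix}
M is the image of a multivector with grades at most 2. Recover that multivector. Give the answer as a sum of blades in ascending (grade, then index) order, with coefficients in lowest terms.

Method: 1, rho(e_{1}), rho(e_{2}), rho(e_{3}) form a trace-orthogonal basis of the 2x2 complex matrices (tr(X Y) = 2 if X = Y, else 0), so M = m0*1 + m1*rho(e_{1}) + m2*rho(e_{2}) + m3*rho(e_{3}) with m0 = tr(M)/2 = -4, m1 = tr(M rho(e_{1}))/2 = \frac{3}{2}, m2 = tr(M rho(e_{2}))/2 = 0, m3 = tr(M rho(e_{3}))/2 = 1 + 7 i.
Multiplying table entries, the bivector images are rho(e_{12}) = i*rho(e_{3}), rho(e_{13}) = -i*rho(e_{2}), rho(e_{23}) = i*rho(e_{1}); with real blade coefficients the real parts of m0..m3 are the coefficients of 1, e_{1}, e_{2}, e_{3} and the imaginary parts give the bivectors (e_{23}: Im m1, e_{13}: -Im m2, e_{12}: Im m3).
Answer: -4 + \frac{3}{2} e_{1} + e_{3} + 7 e_{12}


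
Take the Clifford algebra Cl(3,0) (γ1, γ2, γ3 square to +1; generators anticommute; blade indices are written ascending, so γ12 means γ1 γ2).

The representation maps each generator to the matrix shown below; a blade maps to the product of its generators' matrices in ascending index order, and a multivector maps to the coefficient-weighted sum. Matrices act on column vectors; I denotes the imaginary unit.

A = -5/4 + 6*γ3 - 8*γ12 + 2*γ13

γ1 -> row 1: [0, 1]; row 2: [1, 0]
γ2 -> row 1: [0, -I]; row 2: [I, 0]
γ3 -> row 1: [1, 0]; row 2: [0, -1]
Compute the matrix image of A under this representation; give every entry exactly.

Bivector images (products of the table entries): rho(γ12) = rho(γ1)rho(γ2) = row 1: [I, 0]; row 2: [0, -I]; rho(γ13) = rho(γ1)rho(γ3) = row 1: [0, -1]; row 2: [1, 0].
M = (-5/4)*1 + (6)*rho(γ3) + (-8)*rho(γ12) + (2)*rho(γ13), summed entrywise (1 is the identity matrix):
Answer: row 1: [19/4 - 8*I, -2]; row 2: [2, -29/4 + 8*I]
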